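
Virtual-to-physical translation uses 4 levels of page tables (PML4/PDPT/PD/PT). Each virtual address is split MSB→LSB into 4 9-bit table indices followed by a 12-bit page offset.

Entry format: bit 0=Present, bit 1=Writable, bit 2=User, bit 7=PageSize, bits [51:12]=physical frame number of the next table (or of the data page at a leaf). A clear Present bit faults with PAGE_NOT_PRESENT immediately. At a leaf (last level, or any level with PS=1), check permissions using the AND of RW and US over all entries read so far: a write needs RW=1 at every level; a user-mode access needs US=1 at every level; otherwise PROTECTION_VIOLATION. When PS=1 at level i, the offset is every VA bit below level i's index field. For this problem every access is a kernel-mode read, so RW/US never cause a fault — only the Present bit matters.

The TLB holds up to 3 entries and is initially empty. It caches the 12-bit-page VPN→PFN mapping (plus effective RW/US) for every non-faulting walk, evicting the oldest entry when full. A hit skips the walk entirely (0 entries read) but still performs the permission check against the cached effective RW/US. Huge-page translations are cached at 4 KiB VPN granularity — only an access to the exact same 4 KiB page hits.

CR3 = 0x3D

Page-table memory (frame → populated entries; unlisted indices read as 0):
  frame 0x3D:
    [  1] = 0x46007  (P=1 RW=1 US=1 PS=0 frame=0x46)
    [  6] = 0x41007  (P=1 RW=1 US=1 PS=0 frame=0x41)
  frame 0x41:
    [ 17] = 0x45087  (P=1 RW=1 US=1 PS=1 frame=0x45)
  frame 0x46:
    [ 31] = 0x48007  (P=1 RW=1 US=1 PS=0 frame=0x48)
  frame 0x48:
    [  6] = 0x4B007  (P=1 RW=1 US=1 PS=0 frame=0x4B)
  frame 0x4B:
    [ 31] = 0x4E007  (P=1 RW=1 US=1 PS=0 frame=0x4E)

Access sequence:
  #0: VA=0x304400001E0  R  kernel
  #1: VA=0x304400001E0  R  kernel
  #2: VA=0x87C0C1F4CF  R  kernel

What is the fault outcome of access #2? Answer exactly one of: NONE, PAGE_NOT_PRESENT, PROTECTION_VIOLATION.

Trace:
#0 VA=0x304400001E0 (r,kernel):
  lvl0: tbl 0x3D, slot 6 ⇒ 0x41007 (P1/RW1/US1/PS0)
  lvl1: tbl 0x41, slot 17 ⇒ 0x45087 (P1/RW1/US1/PS1)
  ⇒ phys 0x451E0 (huge @L1)  [2 reads]
#1 VA=0x304400001E0 (r,kernel):
  TLB hit vpn=0x30440000 → PA=0x451E0
#2 VA=0x87C0C1F4CF (r,kernel):
  lvl0: tbl 0x3D, slot 1 ⇒ 0x46007 (P1/RW1/US1/PS0)
  lvl1: tbl 0x46, slot 31 ⇒ 0x48007 (P1/RW1/US1/PS0)
  lvl2: tbl 0x48, slot 6 ⇒ 0x4B007 (P1/RW1/US1/PS0)
  lvl3: tbl 0x4B, slot 31 ⇒ 0x4E007 (P1/RW1/US1/PS0)
  ⇒ phys 0x4E4CF  [4 reads]

Access #2 fault: NONE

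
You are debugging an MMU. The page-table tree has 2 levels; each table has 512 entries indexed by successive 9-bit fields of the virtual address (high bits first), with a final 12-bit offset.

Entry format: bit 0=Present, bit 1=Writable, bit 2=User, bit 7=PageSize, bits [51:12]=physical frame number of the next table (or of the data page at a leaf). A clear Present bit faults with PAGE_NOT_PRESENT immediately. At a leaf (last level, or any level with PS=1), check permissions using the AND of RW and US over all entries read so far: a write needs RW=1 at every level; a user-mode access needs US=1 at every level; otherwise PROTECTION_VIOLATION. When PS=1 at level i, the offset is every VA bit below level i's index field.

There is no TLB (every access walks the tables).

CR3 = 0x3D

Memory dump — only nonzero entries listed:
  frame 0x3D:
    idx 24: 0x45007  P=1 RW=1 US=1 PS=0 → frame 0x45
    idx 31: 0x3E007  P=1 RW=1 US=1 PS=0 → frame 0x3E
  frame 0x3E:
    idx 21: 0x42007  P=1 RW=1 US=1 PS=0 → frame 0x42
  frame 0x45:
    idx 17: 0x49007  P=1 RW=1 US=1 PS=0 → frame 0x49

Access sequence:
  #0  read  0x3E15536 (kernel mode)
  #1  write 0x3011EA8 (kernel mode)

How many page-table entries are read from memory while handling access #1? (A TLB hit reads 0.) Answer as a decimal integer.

Per-access translation:
#0 VA=0x3E15536 (r,kernel):
  lvl0: tbl 0x3D, slot 31 ⇒ 0x3E007 (P1/RW1/US1/PS0)
  lvl1: tbl 0x3E, slot 21 ⇒ 0x42007 (P1/RW1/US1/PS0)
  ✓ 0x42536  — 2 lookups
#1 VA=0x3011EA8 (w,kernel):
  lvl0: tbl 0x3D, slot 24 ⇒ 0x45007 (P1/RW1/US1/PS0)
  lvl1: tbl 0x45, slot 17 ⇒ 0x49007 (P1/RW1/US1/PS0)
  ✓ 0x49EA8  — 2 lookups

Entries read for #1: 2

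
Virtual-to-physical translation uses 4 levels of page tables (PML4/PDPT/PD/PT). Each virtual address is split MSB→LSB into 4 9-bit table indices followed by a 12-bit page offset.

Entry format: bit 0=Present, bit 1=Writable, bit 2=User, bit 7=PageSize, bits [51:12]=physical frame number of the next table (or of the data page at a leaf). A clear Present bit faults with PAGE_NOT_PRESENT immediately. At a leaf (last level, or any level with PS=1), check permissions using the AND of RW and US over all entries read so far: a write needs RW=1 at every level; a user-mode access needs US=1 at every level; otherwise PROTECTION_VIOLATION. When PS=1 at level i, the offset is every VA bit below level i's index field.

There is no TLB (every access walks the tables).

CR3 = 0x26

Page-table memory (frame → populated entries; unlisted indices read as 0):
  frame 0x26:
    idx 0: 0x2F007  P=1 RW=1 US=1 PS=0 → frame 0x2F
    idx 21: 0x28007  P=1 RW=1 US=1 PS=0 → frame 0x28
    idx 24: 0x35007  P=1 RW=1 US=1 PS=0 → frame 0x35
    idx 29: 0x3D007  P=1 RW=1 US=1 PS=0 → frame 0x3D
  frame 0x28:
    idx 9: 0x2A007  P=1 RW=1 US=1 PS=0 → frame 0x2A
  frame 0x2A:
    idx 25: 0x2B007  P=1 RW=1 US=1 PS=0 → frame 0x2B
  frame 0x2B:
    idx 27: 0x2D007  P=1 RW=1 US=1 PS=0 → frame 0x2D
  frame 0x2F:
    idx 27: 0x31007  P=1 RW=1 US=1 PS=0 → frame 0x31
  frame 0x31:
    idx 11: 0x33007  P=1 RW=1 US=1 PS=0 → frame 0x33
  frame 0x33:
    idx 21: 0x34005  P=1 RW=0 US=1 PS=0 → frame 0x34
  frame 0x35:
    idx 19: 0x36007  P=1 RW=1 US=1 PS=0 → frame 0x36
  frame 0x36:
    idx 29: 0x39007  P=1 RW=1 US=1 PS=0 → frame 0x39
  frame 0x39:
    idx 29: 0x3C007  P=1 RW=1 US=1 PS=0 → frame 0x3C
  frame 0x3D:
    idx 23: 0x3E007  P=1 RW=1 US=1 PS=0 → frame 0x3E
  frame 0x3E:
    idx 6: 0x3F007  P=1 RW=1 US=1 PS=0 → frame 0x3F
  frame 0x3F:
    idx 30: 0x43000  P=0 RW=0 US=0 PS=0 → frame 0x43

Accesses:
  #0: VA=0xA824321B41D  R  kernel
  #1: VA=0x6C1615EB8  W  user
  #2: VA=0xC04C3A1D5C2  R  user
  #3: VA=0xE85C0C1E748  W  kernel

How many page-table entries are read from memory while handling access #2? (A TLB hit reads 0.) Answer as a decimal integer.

Walk each access:
#0 VA=0xA824321B41D (r,kernel):
  L0 @0x26[21] → 0x28007  P=1,RW=1,US=1,PS=0
  L1 @0x28[9] → 0x2A007  P=1,RW=1,US=1,PS=0
  L2 @0x2A[25] → 0x2B007  P=1,RW=1,US=1,PS=0
  L3 @0x2B[27] → 0x2D007  P=1,RW=1,US=1,PS=0
  ✓ 0x2D41D  — 4 lookups
#1 VA=0x6C1615EB8 (w,user):
  L0 @0x26[0] → 0x2F007  P=1,RW=1,US=1,PS=0
  L1 @0x2F[27] → 0x31007  P=1,RW=1,US=1,PS=0
  L2 @0x31[11] → 0x33007  P=1,RW=1,US=1,PS=0
  L3 @0x33[21] → 0x34005  P=1,RW=0,US=1,PS=0
  → PROTECTION_VIOLATION  (4 entries read)
#2 VA=0xC04C3A1D5C2 (r,user):
  L0 @0x26[24] → 0x35007  P=1,RW=1,US=1,PS=0
  L1 @0x35[19] → 0x36007  P=1,RW=1,US=1,PS=0
  L2 @0x36[29] → 0x39007  P=1,RW=1,US=1,PS=0
  L3 @0x39[29] → 0x3C007  P=1,RW=1,US=1,PS=0
  ✓ 0x3C5C2  — 4 lookups
#3 VA=0xE85C0C1E748 (w,kernel):
  L0 @0x26[29] → 0x3D007  P=1,RW=1,US=1,PS=0
  L1 @0x3D[23] → 0x3E007  P=1,RW=1,US=1,PS=0
  L2 @0x3E[6] → 0x3F007  P=1,RW=1,US=1,PS=0
  L3 @0x3F[30] → 0x43000  P=0,RW=0,US=0,PS=0
  → PAGE_NOT_PRESENT  (4 entries read)

Entries read for #2: 4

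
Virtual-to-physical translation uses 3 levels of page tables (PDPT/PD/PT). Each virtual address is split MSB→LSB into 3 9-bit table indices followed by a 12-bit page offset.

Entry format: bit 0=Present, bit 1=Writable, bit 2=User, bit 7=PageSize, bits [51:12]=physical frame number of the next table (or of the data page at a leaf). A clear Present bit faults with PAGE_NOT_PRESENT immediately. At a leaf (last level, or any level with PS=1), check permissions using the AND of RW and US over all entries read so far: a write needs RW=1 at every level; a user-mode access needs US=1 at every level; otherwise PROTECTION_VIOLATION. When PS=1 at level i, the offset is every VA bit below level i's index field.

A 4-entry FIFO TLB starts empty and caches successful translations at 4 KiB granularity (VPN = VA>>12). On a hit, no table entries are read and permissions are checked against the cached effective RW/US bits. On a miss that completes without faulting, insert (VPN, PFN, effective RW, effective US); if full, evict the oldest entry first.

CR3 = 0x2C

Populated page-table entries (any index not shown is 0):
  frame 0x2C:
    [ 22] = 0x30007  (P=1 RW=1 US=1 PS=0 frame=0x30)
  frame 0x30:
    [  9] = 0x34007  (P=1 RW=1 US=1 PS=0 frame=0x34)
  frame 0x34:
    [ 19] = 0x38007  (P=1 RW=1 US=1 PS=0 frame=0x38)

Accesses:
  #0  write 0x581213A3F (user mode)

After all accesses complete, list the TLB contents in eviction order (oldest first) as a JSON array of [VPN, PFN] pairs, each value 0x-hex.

Walk each access:
#0 VA=0x581213A3F (w,user):
  L0 @0x2C[22] → 0x30007  P=1,RW=1,US=1,PS=0
  L1 @0x30[9] → 0x34007  P=1,RW=1,US=1,PS=0
  L2 @0x34[19] → 0x38007  P=1,RW=1,US=1,PS=0
  → PA=0x38A3F  (3 entries read)

TLB: [["0x581213", "0x38"]]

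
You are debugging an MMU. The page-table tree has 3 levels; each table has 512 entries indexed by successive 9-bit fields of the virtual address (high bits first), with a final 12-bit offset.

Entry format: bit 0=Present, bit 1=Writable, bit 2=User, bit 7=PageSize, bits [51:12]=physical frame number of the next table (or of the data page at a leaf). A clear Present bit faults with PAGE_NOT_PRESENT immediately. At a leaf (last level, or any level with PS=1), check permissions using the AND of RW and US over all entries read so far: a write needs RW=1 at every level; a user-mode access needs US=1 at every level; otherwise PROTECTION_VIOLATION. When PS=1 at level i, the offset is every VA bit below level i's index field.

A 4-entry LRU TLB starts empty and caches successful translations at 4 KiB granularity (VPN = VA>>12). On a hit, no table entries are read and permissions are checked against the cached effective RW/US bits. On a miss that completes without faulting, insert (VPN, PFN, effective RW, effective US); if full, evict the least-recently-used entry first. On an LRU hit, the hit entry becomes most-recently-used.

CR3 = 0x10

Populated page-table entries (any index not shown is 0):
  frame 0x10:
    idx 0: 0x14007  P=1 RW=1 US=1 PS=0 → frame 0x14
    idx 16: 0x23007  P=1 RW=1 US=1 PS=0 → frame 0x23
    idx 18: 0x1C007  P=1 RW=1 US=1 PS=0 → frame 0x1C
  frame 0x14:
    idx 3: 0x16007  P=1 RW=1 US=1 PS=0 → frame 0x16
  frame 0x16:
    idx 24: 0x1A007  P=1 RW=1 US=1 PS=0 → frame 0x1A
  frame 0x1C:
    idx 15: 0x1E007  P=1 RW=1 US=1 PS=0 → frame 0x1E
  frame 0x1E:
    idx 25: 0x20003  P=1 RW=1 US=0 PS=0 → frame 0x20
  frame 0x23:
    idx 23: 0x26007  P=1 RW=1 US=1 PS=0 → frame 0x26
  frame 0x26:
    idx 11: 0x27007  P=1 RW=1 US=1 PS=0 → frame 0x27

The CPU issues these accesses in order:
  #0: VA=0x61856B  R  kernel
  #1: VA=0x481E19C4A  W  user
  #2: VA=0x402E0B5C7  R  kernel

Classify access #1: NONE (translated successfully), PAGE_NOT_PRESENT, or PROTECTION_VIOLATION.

Walk each access:
#0 VA=0x61856B (r,kernel):
  [0] read 0x10 idx=0: raw=0x14007 flags P=1 W=1 U=1 S=0
  [1] read 0x14 idx=3: raw=0x16007 flags P=1 W=1 U=1 S=0
  [2] read 0x16 idx=24: raw=0x1A007 flags P=1 W=1 U=1 S=0
  ✓ 0x1A56B  — 3 lookups
#1 VA=0x481E19C4A (w,user):
  [0] read 0x10 idx=18: raw=0x1C007 flags P=1 W=1 U=1 S=0
  [1] read 0x1C idx=15: raw=0x1E007 flags P=1 W=1 U=1 S=0
  [2] read 0x1E idx=25: raw=0x20003 flags P=1 W=1 U=0 S=0
  → PROTECTION_VIOLATION  (3 entries read)
#2 VA=0x402E0B5C7 (r,kernel):
  [0] read 0x10 idx=16: raw=0x23007 flags P=1 W=1 U=1 S=0
  [1] read 0x23 idx=23: raw=0x26007 flags P=1 W=1 U=1 S=0
  [2] read 0x26 idx=11: raw=0x27007 flags P=1 W=1 U=1 S=0
  ✓ 0x275C7  — 3 lookups

Access #1 fault: PROTECTION_VIOLATION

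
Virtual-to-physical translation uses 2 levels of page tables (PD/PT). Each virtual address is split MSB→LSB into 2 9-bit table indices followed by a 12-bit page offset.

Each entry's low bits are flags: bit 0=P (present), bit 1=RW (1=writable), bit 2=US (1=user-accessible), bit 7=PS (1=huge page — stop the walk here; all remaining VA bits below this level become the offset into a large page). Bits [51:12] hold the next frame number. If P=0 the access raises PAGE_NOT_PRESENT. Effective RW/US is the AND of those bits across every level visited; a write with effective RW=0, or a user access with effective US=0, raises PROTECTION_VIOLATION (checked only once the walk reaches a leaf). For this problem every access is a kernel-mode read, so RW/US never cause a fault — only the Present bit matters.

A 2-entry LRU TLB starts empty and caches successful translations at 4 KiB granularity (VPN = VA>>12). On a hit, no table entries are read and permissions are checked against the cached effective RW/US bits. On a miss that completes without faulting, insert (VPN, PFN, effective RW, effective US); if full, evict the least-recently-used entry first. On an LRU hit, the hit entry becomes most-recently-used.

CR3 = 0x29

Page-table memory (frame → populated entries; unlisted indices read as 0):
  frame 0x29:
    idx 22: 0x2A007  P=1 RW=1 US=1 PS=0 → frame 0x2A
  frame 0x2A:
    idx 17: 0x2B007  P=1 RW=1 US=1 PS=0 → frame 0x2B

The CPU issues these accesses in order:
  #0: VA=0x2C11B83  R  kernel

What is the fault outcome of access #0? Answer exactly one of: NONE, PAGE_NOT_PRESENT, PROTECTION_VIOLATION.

Walk each access:
#0 VA=0x2C11B83 (r,kernel):
  lvl0: tbl 0x29, slot 22 ⇒ 0x2A007 (P1/RW1/US1/PS0)
  lvl1: tbl 0x2A, slot 17 ⇒ 0x2B007 (P1/RW1/US1/PS0)
  ✓ 0x2BB83  — 2 lookups

Access #0 fault: NONE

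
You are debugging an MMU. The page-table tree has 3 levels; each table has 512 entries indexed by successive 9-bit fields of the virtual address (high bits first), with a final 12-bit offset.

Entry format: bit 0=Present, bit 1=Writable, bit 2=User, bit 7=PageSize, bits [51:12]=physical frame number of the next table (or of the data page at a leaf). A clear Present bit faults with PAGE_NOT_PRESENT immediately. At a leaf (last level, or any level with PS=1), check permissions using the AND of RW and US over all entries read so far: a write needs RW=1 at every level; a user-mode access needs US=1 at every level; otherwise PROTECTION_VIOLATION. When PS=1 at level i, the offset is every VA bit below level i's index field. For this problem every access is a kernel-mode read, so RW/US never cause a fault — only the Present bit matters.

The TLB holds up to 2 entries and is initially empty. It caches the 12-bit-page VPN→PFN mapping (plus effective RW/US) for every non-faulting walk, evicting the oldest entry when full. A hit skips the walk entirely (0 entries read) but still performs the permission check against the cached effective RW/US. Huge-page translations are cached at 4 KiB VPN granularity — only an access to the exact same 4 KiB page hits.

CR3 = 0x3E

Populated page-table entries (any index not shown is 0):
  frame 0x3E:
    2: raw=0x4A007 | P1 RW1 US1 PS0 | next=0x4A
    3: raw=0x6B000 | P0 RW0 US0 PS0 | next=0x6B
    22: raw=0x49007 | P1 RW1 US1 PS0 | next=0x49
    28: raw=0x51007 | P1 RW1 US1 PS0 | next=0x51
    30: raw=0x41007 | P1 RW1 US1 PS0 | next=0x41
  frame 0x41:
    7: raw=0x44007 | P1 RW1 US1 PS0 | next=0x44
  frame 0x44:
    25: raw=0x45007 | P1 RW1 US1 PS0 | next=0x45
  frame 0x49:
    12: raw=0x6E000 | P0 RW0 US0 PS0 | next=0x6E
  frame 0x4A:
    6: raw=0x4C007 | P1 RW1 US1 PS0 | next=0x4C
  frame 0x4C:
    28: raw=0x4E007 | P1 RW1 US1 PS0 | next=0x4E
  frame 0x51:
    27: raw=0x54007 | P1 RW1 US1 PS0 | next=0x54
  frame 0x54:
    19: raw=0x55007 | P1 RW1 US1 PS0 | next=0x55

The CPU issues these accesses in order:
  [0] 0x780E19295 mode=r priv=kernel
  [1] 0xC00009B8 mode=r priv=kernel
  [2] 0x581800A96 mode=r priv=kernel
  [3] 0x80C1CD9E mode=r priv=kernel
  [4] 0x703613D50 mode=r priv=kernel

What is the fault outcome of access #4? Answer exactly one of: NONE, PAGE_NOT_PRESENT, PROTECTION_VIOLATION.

Per-access translation:
#0 VA=0x780E19295 (r,kernel):
  L0: frame=0x3E idx=30 entry=0x41007 [P=1 RW=1 US=1 PS=0]
  L1: frame=0x41 idx=7 entry=0x44007 [P=1 RW=1 US=1 PS=0]
  L2: frame=0x44 idx=25 entry=0x45007 [P=1 RW=1 US=1 PS=0]
  → PA=0x45295  (3 entries read)
#1 VA=0xC00009B8 (r,kernel):
  L0: frame=0x3E idx=3 entry=0x6B000 [P=0 RW=0 US=0 PS=0]
  ✗ PAGE_NOT_PRESENT  [1 reads]
#2 VA=0x581800A96 (r,kernel):
  L0: frame=0x3E idx=22 entry=0x49007 [P=1 RW=1 US=1 PS=0]
  L1: frame=0x49 idx=12 entry=0x6E000 [P=0 RW=0 US=0 PS=0]
  ✗ PAGE_NOT_PRESENT  [2 reads]
#3 VA=0x80C1CD9E (r,kernel):
  L0: frame=0x3E idx=2 entry=0x4A007 [P=1 RW=1 US=1 PS=0]
  L1: frame=0x4A idx=6 entry=0x4C007 [P=1 RW=1 US=1 PS=0]
  L2: frame=0x4C idx=28 entry=0x4E007 [P=1 RW=1 US=1 PS=0]
  → PA=0x4ED9E  (3 entries read)
#4 VA=0x703613D50 (r,kernel):
  L0: frame=0x3E idx=28 entry=0x51007 [P=1 RW=1 US=1 PS=0]
  L1: frame=0x51 idx=27 entry=0x54007 [P=1 RW=1 US=1 PS=0]
  L2: frame=0x54 idx=19 entry=0x55007 [P=1 RW=1 US=1 PS=0]
  → PA=0x55D50  (3 entries read)

Access #4 fault: NONE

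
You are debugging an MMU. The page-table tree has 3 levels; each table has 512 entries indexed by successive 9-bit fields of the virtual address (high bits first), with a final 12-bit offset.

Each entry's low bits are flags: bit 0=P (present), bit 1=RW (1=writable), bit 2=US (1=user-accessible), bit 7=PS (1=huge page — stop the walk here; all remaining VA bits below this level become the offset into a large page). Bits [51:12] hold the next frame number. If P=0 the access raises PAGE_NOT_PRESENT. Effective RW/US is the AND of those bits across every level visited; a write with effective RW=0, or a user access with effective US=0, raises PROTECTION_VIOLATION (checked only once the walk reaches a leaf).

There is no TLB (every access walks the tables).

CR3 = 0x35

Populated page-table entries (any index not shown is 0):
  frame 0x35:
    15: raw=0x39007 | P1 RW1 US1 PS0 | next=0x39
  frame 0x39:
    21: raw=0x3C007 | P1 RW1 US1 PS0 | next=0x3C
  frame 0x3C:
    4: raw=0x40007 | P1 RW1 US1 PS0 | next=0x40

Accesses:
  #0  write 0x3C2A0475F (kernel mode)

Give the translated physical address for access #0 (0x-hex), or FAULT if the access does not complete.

Per-access translation:
#0 VA=0x3C2A0475F (w,kernel):
  L0 @0x35[15] → 0x39007  P=1,RW=1,US=1,PS=0
  L1 @0x39[21] → 0x3C007  P=1,RW=1,US=1,PS=0
  L2 @0x3C[4] → 0x40007  P=1,RW=1,US=1,PS=0
  → PA=0x4075F  (3 entries read)

Access #0 PA: 0x4075F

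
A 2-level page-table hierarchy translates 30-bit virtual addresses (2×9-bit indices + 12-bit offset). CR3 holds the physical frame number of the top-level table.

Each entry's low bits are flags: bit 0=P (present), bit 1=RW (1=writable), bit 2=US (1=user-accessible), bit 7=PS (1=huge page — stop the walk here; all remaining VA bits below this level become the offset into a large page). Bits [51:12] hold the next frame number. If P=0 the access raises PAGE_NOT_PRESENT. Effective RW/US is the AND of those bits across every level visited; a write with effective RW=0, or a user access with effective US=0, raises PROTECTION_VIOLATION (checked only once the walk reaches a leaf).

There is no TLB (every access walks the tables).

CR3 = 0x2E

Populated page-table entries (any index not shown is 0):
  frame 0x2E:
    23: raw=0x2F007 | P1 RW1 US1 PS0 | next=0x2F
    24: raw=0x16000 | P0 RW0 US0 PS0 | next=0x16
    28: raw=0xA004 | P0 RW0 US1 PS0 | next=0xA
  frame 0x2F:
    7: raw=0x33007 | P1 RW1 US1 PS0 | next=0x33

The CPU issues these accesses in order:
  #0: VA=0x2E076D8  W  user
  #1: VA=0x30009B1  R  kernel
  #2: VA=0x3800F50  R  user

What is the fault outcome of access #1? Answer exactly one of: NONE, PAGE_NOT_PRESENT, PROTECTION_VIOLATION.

Per-access translation:
#0 VA=0x2E076D8 (w,user):
  L0 @0x2E[23] → 0x2F007  P=1,RW=1,US=1,PS=0
  L1 @0x2F[7] → 0x33007  P=1,RW=1,US=1,PS=0
  ✓ 0x336D8  — 2 lookups
#1 VA=0x30009B1 (r,kernel):
  L0 @0x2E[24] → 0x16000  P=0,RW=0,US=0,PS=0
  ⇒ fault: PAGE_NOT_PRESENT  — 1 lookups
#2 VA=0x3800F50 (r,user):
  L0 @0x2E[28] → 0xA004  P=0,RW=0,US=1,PS=0
  ⇒ fault: PAGE_NOT_PRESENT  — 1 lookups

Access #1 fault: PAGE_NOT_PRESENT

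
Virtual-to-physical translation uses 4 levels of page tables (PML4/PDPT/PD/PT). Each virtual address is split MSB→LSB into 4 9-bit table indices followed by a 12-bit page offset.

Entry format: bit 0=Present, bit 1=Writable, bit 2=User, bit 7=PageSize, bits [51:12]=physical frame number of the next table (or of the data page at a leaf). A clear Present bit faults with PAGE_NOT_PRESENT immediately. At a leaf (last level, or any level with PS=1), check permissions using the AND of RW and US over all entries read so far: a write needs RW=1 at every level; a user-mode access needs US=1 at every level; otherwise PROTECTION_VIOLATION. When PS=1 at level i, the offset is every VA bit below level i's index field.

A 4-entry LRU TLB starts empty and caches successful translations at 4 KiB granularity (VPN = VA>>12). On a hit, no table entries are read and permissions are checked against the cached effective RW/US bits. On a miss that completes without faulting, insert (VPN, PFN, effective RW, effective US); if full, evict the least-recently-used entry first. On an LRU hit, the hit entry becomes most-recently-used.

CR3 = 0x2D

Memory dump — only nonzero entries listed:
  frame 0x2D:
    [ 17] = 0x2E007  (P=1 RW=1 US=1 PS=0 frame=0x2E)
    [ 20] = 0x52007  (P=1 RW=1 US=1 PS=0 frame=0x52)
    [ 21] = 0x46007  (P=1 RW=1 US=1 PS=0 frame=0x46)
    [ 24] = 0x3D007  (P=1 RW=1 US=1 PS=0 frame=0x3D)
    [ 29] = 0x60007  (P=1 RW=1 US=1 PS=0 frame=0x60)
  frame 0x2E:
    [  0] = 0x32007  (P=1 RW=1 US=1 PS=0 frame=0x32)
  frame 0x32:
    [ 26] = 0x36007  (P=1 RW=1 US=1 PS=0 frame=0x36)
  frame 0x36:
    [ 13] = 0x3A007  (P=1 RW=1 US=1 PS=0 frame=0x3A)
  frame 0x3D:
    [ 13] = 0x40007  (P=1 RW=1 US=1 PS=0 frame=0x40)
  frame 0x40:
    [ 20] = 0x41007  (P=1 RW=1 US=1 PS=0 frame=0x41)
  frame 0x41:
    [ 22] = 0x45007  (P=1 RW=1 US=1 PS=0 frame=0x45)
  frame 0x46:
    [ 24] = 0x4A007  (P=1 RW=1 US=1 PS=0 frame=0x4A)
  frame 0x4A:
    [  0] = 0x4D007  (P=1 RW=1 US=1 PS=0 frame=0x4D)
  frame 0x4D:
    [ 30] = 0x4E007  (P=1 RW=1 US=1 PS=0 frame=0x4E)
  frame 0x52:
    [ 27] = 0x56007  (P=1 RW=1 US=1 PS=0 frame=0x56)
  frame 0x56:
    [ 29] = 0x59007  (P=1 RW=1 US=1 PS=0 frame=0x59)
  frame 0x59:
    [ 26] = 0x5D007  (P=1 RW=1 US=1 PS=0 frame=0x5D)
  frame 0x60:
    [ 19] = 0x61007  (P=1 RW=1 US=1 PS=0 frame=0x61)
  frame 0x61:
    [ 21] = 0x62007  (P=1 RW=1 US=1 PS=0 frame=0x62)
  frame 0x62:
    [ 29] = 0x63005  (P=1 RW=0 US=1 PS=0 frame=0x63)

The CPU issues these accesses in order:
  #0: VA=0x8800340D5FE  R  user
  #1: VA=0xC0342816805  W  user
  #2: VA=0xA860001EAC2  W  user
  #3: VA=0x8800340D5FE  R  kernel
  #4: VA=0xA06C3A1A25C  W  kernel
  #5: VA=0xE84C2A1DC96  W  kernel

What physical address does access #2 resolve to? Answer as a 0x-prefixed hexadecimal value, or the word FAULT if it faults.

Per-access translation:
#0 VA=0x8800340D5FE (r,user):
  lvl0: tbl 0x2D, slot 17 ⇒ 0x2E007 (P1/RW1/US1/PS0)
  lvl1: tbl 0x2E, slot 0 ⇒ 0x32007 (P1/RW1/US1/PS0)
  lvl2: tbl 0x32, slot 26 ⇒ 0x36007 (P1/RW1/US1/PS0)
  lvl3: tbl 0x36, slot 13 ⇒ 0x3A007 (P1/RW1/US1/PS0)
  → PA=0x3A5FE  (4 entries read)
#1 VA=0xC0342816805 (w,user):
  lvl0: tbl 0x2D, slot 24 ⇒ 0x3D007 (P1/RW1/US1/PS0)
  lvl1: tbl 0x3D, slot 13 ⇒ 0x40007 (P1/RW1/US1/PS0)
  lvl2: tbl 0x40, slot 20 ⇒ 0x41007 (P1/RW1/US1/PS0)
  lvl3: tbl 0x41, slot 22 ⇒ 0x45007 (P1/RW1/US1/PS0)
  → PA=0x45805  (4 entries read)
#2 VA=0xA860001EAC2 (w,user):
  lvl0: tbl 0x2D, slot 21 ⇒ 0x46007 (P1/RW1/US1/PS0)
  lvl1: tbl 0x46, slot 24 ⇒ 0x4A007 (P1/RW1/US1/PS0)
  lvl2: tbl 0x4A, slot 0 ⇒ 0x4D007 (P1/RW1/US1/PS0)
  lvl3: tbl 0x4D, slot 30 ⇒ 0x4E007 (P1/RW1/US1/PS0)
  → PA=0x4EAC2  (4 entries read)
#3 VA=0x8800340D5FE (r,kernel):
  TLB hit vpn=0x8800340D → PA=0x3A5FE
#4 VA=0xA06C3A1A25C (w,kernel):
  lvl0: tbl 0x2D, slot 20 ⇒ 0x52007 (P1/RW1/US1/PS0)
  lvl1: tbl 0x52, slot 27 ⇒ 0x56007 (P1/RW1/US1/PS0)
  lvl2: tbl 0x56, slot 29 ⇒ 0x59007 (P1/RW1/US1/PS0)
  lvl3: tbl 0x59, slot 26 ⇒ 0x5D007 (P1/RW1/US1/PS0)
  → PA=0x5D25C  (4 entries read)
#5 VA=0xE84C2A1DC96 (w,kernel):
  lvl0: tbl 0x2D, slot 29 ⇒ 0x60007 (P1/RW1/US1/PS0)
  lvl1: tbl 0x60, slot 19 ⇒ 0x61007 (P1/RW1/US1/PS0)
  lvl2: tbl 0x61, slot 21 ⇒ 0x62007 (P1/RW1/US1/PS0)
  lvl3: tbl 0x62, slot 29 ⇒ 0x63005 (P1/RW0/US1/PS0)
  → PROTECTION_VIOLATION  (4 entries read)

Access #2 PA: 0x4EAC2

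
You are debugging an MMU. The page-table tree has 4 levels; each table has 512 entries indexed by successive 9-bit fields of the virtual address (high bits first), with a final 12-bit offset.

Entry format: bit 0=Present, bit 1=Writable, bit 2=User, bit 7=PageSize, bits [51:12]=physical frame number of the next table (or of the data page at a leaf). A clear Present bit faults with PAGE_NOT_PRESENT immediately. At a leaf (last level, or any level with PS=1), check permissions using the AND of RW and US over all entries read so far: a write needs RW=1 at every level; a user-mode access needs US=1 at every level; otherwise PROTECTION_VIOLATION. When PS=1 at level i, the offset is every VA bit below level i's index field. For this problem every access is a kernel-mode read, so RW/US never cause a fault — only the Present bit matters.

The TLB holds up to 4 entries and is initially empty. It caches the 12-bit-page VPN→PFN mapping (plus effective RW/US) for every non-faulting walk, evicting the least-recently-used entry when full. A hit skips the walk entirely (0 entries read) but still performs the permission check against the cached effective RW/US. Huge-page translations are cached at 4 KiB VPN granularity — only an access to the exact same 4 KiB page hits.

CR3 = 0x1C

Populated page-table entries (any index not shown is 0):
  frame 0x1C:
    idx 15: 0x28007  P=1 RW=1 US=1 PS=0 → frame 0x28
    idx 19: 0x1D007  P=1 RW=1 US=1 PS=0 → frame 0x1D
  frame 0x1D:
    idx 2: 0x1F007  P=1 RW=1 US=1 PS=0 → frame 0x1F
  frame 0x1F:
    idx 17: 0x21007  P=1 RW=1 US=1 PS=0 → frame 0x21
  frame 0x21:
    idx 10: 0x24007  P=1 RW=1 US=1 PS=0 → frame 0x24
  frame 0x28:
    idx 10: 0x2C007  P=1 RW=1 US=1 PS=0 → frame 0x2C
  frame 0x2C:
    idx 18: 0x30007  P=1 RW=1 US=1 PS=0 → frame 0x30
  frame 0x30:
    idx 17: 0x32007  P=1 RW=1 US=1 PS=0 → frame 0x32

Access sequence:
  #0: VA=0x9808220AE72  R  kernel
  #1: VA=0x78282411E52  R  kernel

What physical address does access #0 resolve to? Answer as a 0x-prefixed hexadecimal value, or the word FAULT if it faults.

Per-access translation:
#0 VA=0x9808220AE72 (r,kernel):
  [0] read 0x1C idx=19: raw=0x1D007 flags P=1 W=1 U=1 S=0
  [1] read 0x1D idx=2: raw=0x1F007 flags P=1 W=1 U=1 S=0
  [2] read 0x1F idx=17: raw=0x21007 flags P=1 W=1 U=1 S=0
  [3] read 0x21 idx=10: raw=0x24007 flags P=1 W=1 U=1 S=0
  ✓ 0x24E72  — 4 lookups
#1 VA=0x78282411E52 (r,kernel):
  [0] read 0x1C idx=15: raw=0x28007 flags P=1 W=1 U=1 S=0
  [1] read 0x28 idx=10: raw=0x2C007 flags P=1 W=1 U=1 S=0
  [2] read 0x2C idx=18: raw=0x30007 flags P=1 W=1 U=1 S=0
  [3] read 0x30 idx=17: raw=0x32007 flags P=1 W=1 U=1 S=0
  ✓ 0x32E52  — 4 lookups

Access #0 PA: 0x24E72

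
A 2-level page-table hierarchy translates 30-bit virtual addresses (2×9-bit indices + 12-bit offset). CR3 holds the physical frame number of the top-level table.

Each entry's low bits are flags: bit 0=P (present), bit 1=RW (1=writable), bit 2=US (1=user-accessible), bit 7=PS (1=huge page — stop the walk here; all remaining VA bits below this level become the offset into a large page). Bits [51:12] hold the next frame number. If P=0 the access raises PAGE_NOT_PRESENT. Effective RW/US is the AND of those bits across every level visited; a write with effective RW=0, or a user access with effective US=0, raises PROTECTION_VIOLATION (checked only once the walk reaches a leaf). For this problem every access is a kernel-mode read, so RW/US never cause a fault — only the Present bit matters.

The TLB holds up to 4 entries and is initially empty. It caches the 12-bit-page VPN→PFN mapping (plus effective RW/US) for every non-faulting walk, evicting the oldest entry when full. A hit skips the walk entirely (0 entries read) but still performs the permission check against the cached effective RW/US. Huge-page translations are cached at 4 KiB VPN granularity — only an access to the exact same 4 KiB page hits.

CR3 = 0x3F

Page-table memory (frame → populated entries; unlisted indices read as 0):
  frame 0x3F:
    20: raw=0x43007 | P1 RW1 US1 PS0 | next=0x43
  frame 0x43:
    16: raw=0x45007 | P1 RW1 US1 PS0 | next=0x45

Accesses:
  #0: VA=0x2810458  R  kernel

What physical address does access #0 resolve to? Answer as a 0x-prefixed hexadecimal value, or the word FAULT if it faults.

Trace:
#0 VA=0x2810458 (r,kernel):
  [0] read 0x3F idx=20: raw=0x43007 flags P=1 W=1 U=1 S=0
  [1] read 0x43 idx=16: raw=0x45007 flags P=1 W=1 U=1 S=0
  ✓ 0x45458  — 2 lookups

Access #0 PA: 0x45458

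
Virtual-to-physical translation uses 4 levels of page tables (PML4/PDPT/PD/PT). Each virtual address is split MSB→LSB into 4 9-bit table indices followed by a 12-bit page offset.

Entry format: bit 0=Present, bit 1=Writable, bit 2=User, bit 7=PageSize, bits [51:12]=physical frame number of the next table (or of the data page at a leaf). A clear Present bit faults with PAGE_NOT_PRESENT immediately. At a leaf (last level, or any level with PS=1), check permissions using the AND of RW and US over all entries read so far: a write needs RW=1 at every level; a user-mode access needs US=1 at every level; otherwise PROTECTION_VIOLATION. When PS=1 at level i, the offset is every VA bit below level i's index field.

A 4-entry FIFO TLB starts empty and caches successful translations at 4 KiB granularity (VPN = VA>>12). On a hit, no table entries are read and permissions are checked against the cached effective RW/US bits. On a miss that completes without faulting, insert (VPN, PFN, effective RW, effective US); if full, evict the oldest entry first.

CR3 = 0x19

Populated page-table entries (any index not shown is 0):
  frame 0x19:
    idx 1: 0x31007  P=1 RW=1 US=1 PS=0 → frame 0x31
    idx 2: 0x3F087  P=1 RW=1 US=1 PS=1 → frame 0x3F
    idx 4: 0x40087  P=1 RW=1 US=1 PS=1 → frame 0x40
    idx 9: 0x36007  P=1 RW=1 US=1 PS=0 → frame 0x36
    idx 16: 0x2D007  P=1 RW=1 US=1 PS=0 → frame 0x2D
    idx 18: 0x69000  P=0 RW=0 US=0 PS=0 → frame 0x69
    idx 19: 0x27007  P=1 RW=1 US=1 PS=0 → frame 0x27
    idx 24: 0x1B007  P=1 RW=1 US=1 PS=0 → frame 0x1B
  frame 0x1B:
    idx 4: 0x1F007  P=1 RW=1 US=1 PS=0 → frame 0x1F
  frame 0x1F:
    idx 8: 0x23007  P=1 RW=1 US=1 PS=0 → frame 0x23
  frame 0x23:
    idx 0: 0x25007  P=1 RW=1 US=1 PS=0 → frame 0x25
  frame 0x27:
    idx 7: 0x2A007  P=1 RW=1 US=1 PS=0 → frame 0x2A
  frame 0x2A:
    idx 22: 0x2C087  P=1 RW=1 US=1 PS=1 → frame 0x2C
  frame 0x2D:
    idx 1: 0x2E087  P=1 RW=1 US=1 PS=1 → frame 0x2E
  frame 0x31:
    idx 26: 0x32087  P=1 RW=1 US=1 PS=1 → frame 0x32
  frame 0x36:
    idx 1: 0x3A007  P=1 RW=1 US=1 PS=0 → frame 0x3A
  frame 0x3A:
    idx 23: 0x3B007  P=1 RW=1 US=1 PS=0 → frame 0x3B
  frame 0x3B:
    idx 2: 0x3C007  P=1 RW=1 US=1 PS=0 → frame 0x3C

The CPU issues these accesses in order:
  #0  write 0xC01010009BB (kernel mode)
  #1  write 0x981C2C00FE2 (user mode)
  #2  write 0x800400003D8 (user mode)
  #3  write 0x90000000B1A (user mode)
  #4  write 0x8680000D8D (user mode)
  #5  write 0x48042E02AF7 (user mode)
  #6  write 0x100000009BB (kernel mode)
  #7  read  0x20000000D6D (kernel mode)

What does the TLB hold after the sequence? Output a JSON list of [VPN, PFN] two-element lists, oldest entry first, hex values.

Per-access translation:
#0 VA=0xC01010009BB (w,kernel):
  L0: frame=0x19 idx=24 entry=0x1B007 [P=1 RW=1 US=1 PS=0]
  L1: frame=0x1B idx=4 entry=0x1F007 [P=1 RW=1 US=1 PS=0]
  L2: frame=0x1F idx=8 entry=0x23007 [P=1 RW=1 US=1 PS=0]
  L3: frame=0x23 idx=0 entry=0x25007 [P=1 RW=1 US=1 PS=0]
  → PA=0x259BB  (4 entries read)
#1 VA=0x981C2C00FE2 (w,user):
  L0: frame=0x19 idx=19 entry=0x27007 [P=1 RW=1 US=1 PS=0]
  L1: frame=0x27 idx=7 entry=0x2A007 [P=1 RW=1 US=1 PS=0]
  L2: frame=0x2A idx=22 entry=0x2C087 [P=1 RW=1 US=1 PS=1]
  → PA=0x2CFE2 (huge @L2)  (3 entries read)
#2 VA=0x800400003D8 (w,user):
  L0: frame=0x19 idx=16 entry=0x2D007 [P=1 RW=1 US=1 PS=0]
  L1: frame=0x2D idx=1 entry=0x2E087 [P=1 RW=1 US=1 PS=1]
  → PA=0x2E3D8 (huge @L1)  (2 entries read)
#3 VA=0x90000000B1A (w,user):
  L0: frame=0x19 idx=18 entry=0x69000 [P=0 RW=0 US=0 PS=0]
  → PAGE_NOT_PRESENT  (1 entries read)
#4 VA=0x8680000D8D (w,user):
  L0: frame=0x19 idx=1 entry=0x31007 [P=1 RW=1 US=1 PS=0]
  L1: frame=0x31 idx=26 entry=0x32087 [P=1 RW=1 US=1 PS=1]
  → PA=0x32D8D (huge @L1)  (2 entries read)
#5 VA=0x48042E02AF7 (w,user):
  L0: frame=0x19 idx=9 entry=0x36007 [P=1 RW=1 US=1 PS=0]
  L1: frame=0x36 idx=1 entry=0x3A007 [P=1 RW=1 US=1 PS=0]
  L2: frame=0x3A idx=23 entry=0x3B007 [P=1 RW=1 US=1 PS=0]
  L3: frame=0x3B idx=2 entry=0x3C007 [P=1 RW=1 US=1 PS=0]
  → PA=0x3CAF7  (4 entries read)
#6 VA=0x100000009BB (w,kernel):
  L0: frame=0x19 idx=2 entry=0x3F087 [P=1 RW=1 US=1 PS=1]
  → PA=0x3F9BB (huge @L0)  (1 entries read)
#7 VA=0x20000000D6D (r,kernel):
  L0: frame=0x19 idx=4 entry=0x40087 [P=1 RW=1 US=1 PS=1]
  → PA=0x40D6D (huge @L0)  (1 entries read)

TLB: [["0x8680000", "0x32"], ["0x48042E02", "0x3C"], ["0x10000000", "0x3F"], ["0x20000000", "0x40"]]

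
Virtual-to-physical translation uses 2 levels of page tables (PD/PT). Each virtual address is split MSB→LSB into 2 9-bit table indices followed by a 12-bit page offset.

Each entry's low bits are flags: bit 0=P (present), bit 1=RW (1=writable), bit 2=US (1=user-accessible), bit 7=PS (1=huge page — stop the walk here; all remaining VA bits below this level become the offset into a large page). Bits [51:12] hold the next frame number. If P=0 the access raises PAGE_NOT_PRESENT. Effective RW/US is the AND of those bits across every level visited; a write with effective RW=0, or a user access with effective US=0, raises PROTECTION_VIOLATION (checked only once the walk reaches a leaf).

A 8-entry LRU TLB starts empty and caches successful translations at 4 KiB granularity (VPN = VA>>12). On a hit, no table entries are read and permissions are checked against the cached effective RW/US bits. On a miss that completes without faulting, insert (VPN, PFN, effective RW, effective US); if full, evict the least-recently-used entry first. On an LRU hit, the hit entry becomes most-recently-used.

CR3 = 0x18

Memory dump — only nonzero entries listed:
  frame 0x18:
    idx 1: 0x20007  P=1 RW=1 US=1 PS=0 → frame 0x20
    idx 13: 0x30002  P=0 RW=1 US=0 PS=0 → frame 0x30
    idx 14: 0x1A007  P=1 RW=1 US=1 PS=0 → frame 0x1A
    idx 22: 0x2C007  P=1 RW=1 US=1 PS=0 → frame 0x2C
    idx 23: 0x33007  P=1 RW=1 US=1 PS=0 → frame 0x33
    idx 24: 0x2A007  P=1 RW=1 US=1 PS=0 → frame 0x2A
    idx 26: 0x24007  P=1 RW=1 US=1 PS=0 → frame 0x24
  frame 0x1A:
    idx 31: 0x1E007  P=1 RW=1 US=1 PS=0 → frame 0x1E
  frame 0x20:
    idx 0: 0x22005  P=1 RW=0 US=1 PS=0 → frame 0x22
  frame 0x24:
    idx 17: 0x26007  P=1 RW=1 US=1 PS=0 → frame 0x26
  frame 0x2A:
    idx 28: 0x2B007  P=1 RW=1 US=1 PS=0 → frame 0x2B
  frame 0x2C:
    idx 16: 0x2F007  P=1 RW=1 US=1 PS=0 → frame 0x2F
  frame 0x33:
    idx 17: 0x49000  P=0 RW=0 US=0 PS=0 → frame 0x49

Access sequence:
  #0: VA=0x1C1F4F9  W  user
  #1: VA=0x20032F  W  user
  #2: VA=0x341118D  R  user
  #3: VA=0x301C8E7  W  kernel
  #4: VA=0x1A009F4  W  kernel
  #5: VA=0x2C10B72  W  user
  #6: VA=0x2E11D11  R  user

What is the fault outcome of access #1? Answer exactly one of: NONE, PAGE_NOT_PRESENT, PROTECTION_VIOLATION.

Per-access translation:
#0 VA=0x1C1F4F9 (w,user):
  L0: frame=0x18 idx=14 entry=0x1A007 [P=1 RW=1 US=1 PS=0]
  L1: frame=0x1A idx=31 entry=0x1E007 [P=1 RW=1 US=1 PS=0]
  ✓ 0x1E4F9  — 2 lookups
#1 VA=0x20032F (w,user):
  L0: frame=0x18 idx=1 entry=0x20007 [P=1 RW=1 US=1 PS=0]
  L1: frame=0x20 idx=0 entry=0x22005 [P=1 RW=0 US=1 PS=0]
  → PROTECTION_VIOLATION  (2 entries read)
#2 VA=0x341118D (r,user):
  L0: frame=0x18 idx=26 entry=0x24007 [P=1 RW=1 US=1 PS=0]
  L1: frame=0x24 idx=17 entry=0x26007 [P=1 RW=1 US=1 PS=0]
  ✓ 0x2618D  — 2 lookups
#3 VA=0x301C8E7 (w,kernel):
  L0: frame=0x18 idx=24 entry=0x2A007 [P=1 RW=1 US=1 PS=0]
  L1: frame=0x2A idx=28 entry=0x2B007 [P=1 RW=1 US=1 PS=0]
  ✓ 0x2B8E7  — 2 lookups
#4 VA=0x1A009F4 (w,kernel):
  L0: frame=0x18 idx=13 entry=0x30002 [P=0 RW=1 US=0 PS=0]
  → PAGE_NOT_PRESENT  (1 entries read)
#5 VA=0x2C10B72 (w,user):
  L0: frame=0x18 idx=22 entry=0x2C007 [P=1 RW=1 US=1 PS=0]
  L1: frame=0x2C idx=16 entry=0x2F007 [P=1 RW=1 US=1 PS=0]
  ✓ 0x2FB72  — 2 lookups
#6 VA=0x2E11D11 (r,user):
  L0: frame=0x18 idx=23 entry=0x33007 [P=1 RW=1 US=1 PS=0]
  L1: frame=0x33 idx=17 entry=0x49000 [P=0 RW=0 US=0 PS=0]
  → PAGE_NOT_PRESENT  (2 entries read)

Access #1 fault: PROTECTION_VIOLATION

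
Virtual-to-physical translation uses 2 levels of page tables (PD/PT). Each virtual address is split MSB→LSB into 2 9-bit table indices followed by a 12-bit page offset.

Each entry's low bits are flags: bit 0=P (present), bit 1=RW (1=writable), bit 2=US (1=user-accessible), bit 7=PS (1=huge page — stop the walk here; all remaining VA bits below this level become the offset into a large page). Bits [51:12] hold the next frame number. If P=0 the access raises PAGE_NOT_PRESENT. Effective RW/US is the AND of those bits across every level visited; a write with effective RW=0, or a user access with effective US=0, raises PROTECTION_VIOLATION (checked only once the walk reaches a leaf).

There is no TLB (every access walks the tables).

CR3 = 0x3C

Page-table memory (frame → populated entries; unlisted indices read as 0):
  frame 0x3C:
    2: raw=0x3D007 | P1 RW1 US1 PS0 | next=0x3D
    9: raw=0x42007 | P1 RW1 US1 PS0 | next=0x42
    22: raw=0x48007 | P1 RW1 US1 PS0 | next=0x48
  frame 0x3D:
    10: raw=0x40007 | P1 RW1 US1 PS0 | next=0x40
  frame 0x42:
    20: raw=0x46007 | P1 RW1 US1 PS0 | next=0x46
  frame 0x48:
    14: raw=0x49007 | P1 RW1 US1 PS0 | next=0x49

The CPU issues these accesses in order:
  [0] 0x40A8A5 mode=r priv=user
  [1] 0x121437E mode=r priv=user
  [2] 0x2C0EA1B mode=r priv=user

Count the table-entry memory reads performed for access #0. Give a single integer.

Per-access translation:
#0 VA=0x40A8A5 (r,user):
  lvl0: tbl 0x3C, slot 2 ⇒ 0x3D007 (P1/RW1/US1/PS0)
  lvl1: tbl 0x3D, slot 10 ⇒ 0x40007 (P1/RW1/US1/PS0)
  → PA=0x408A5  (2 entries read)
#1 VA=0x121437E (r,user):
  lvl0: tbl 0x3C, slot 9 ⇒ 0x42007 (P1/RW1/US1/PS0)
  lvl1: tbl 0x42, slot 20 ⇒ 0x46007 (P1/RW1/US1/PS0)
  → PA=0x4637E  (2 entries read)
#2 VA=0x2C0EA1B (r,user):
  lvl0: tbl 0x3C, slot 22 ⇒ 0x48007 (P1/RW1/US1/PS0)
  lvl1: tbl 0x48, slot 14 ⇒ 0x49007 (P1/RW1/US1/PS0)
  → PA=0x49A1B  (2 entries read)

Entries read for #0: 2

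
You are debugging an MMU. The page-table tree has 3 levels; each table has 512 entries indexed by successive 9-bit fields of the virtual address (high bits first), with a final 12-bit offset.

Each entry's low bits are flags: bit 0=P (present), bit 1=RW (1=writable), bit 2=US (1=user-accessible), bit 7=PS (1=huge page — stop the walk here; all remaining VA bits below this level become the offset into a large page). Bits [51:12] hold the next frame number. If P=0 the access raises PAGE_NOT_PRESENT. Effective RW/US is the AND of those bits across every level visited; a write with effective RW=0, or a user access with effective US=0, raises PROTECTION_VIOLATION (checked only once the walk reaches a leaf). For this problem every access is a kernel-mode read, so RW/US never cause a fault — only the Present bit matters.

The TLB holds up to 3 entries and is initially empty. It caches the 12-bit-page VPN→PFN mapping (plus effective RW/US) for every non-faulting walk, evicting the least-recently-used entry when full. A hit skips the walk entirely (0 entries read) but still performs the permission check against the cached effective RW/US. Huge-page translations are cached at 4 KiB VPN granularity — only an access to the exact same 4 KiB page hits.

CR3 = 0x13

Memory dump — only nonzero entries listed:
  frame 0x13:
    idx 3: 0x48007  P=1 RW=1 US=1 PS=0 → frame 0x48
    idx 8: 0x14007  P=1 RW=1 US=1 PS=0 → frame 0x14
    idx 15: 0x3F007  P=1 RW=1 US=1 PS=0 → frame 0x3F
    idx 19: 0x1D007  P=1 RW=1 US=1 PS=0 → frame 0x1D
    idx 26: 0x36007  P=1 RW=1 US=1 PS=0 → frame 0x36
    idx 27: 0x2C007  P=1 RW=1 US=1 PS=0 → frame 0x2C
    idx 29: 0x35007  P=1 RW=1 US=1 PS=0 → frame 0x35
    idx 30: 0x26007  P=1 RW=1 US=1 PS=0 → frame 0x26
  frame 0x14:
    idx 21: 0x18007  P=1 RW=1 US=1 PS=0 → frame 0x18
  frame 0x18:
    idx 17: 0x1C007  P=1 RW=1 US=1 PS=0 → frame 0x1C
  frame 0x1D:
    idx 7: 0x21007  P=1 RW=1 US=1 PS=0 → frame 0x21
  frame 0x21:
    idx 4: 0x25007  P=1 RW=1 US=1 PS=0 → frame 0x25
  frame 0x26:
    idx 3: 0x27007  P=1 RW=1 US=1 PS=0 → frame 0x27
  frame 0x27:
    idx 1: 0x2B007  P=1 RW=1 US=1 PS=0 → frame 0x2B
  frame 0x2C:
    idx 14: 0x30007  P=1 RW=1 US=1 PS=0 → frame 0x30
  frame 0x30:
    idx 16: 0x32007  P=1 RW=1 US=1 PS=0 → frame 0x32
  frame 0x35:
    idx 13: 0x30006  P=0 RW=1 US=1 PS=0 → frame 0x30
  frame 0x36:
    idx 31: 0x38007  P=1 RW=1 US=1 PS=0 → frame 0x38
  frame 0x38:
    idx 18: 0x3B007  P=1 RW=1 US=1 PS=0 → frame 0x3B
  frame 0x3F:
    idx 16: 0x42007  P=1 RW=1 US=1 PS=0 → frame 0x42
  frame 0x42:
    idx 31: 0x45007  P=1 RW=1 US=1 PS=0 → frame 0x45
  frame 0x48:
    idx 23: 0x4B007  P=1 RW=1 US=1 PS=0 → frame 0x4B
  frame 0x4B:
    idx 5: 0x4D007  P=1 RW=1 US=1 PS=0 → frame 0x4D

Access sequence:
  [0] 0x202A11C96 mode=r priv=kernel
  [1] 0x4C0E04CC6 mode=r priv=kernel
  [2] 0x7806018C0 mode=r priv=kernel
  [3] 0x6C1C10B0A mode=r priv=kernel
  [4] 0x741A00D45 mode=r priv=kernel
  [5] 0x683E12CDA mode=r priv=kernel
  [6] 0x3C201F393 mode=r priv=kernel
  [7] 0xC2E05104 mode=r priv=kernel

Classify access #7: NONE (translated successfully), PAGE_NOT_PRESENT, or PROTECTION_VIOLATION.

Trace:
#0 VA=0x202A11C96 (r,kernel):
  [0] read 0x13 idx=8: raw=0x14007 flags P=1 W=1 U=1 S=0
  [1] read 0x14 idx=21: raw=0x18007 flags P=1 W=1 U=1 S=0
  [2] read 0x18 idx=17: raw=0x1C007 flags P=1 W=1 U=1 S=0
  ✓ 0x1CC96  — 3 lookups
#1 VA=0x4C0E04CC6 (r,kernel):
  [0] read 0x13 idx=19: raw=0x1D007 flags P=1 W=1 U=1 S=0
  [1] read 0x1D idx=7: raw=0x21007 flags P=1 W=1 U=1 S=0
  [2] read 0x21 idx=4: raw=0x25007 flags P=1 W=1 U=1 S=0
  ✓ 0x25CC6  — 3 lookups
#2 VA=0x7806018C0 (r,kernel):
  [0] read 0x13 idx=30: raw=0x26007 flags P=1 W=1 U=1 S=0
  [1] read 0x26 idx=3: raw=0x27007 flags P=1 W=1 U=1 S=0
  [2] read 0x27 idx=1: raw=0x2B007 flags P=1 W=1 U=1 S=0
  ✓ 0x2B8C0  — 3 lookups
#3 VA=0x6C1C10B0A (r,kernel):
  [0] read 0x13 idx=27: raw=0x2C007 flags P=1 W=1 U=1 S=0
  [1] read 0x2C idx=14: raw=0x30007 flags P=1 W=1 U=1 S=0
  [2] read 0x30 idx=16: raw=0x32007 flags P=1 W=1 U=1 S=0
  ✓ 0x32B0A  — 3 lookups
#4 VA=0x741A00D45 (r,kernel):
  [0] read 0x13 idx=29: raw=0x35007 flags P=1 W=1 U=1 S=0
  [1] read 0x35 idx=13: raw=0x30006 flags P=0 W=1 U=1 S=0
  ✗ PAGE_NOT_PRESENT  [2 reads]
#5 VA=0x683E12CDA (r,kernel):
  [0] read 0x13 idx=26: raw=0x36007 flags P=1 W=1 U=1 S=0
  [1] read 0x36 idx=31: raw=0x38007 flags P=1 W=1 U=1 S=0
  [2] read 0x38 idx=18: raw=0x3B007 flags P=1 W=1 U=1 S=0
  ✓ 0x3BCDA  — 3 lookups
#6 VA=0x3C201F393 (r,kernel):
  [0] read 0x13 idx=15: raw=0x3F007 flags P=1 W=1 U=1 S=0
  [1] read 0x3F idx=16: raw=0x42007 flags P=1 W=1 U=1 S=0
  [2] read 0x42 idx=31: raw=0x45007 flags P=1 W=1 U=1 S=0
  ✓ 0x45393  — 3 lookups
#7 VA=0xC2E05104 (r,kernel):
  [0] read 0x13 idx=3: raw=0x48007 flags P=1 W=1 U=1 S=0
  [1] read 0x48 idx=23: raw=0x4B007 flags P=1 W=1 U=1 S=0
  [2] read 0x4B idx=5: raw=0x4D007 flags P=1 W=1 U=1 S=0
  ✓ 0x4D104  — 3 lookups

Access #7 fault: NONE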